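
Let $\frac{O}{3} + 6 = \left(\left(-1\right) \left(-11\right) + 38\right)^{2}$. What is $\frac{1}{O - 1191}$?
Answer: $\frac{1}{5994} \approx 0.00016683$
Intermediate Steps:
$O = 7185$ ($O = -18 + 3 \left(\left(-1\right) \left(-11\right) + 38\right)^{2} = -18 + 3 \left(11 + 38\right)^{2} = -18 + 3 \cdot 49^{2} = -18 + 3 \cdot 2401 = -18 + 7203 = 7185$)
$\frac{1}{O - 1191} = \frac{1}{7185 - 1191} = \frac{1}{5994}$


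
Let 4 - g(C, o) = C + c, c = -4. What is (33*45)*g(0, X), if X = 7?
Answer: 11880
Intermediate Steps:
g(C, o) = 8 - C (g(C, o) = 4 - (C - 4) = 4 - (-4 + C) = 4 + (4 - C) = 8 - C)
(33*45)*g(0, X) = (33*45)*(8 - 1*0) = 1485*(8 + 0) = 1485*8 = 11880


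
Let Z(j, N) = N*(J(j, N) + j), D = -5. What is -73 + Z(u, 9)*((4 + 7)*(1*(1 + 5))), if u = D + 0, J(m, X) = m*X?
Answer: -29773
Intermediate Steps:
J(m, X) = X*m
u = -5 (u = -5 + 0 = -5)
Z(j, N) = N*(j + N*j) (Z(j, N) = N*(N*j + j) = N*(j + N*j))
-73 + Z(u, 9)*((4 + 7)*(1*(1 + 5))) = -73 + (9*(-5)*(1 + 9))*((4 + 7)*(1*(1 + 5))) = -73 + (9*(-5)*10)*(11*(1*6)) = -73 - 4950*6 = -73 - 450*66 = -73 - 29700 = -29773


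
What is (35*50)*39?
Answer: 68250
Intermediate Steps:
(35*50)*39 = 1750*39 = 68250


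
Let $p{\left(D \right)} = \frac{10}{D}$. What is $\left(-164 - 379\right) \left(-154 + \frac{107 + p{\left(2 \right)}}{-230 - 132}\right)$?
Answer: $83790$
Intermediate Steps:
$\left(-164 - 379\right) \left(-154 + \frac{107 + p{\left(2 \right)}}{-230 - 132}\right) = \left(-164 - 379\right) \left(-154 + \frac{107 + \frac{10}{2}}{-230 - 132}\right) = - 543 \left(-154 + \frac{107 + 10 \cdot \frac{1}{2}}{-362}\right) = - 543 \left(-154 + \left(107 + 5\right) \left(- \frac{1}{362}\right)\right) = - 543 \left(-154 + 112 \left(- \frac{1}{362}\right)\right) = - 543 \left(-154 - \frac{56}{181}\right) = \left(-543\right) \left(- \frac{27930}{181}\right) = 83790$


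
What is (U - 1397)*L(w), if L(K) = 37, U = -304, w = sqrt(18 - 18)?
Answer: -62937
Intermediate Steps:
w = 0 (w = sqrt(0) = 0)
(U - 1397)*L(w) = (-304 - 1397)*37 = -1701*37 = -62937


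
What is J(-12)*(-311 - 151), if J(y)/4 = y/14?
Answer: 1584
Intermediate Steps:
J(y) = 2*y/7 (J(y) = 4*(y/14) = 2*y/7)
J(-12)*(-311 - 151) = ((2/7)*(-12))*(-311 - 151) = -24/7*(-462) = 1584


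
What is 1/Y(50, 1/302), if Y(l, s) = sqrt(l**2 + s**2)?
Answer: 302*sqrt(228010001)/228010001 ≈ 0.020000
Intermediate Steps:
1/Y(50, 1/302) = 1/(sqrt(50**2 + (1/302)**2)) = 1/(sqrt(2500 + (1/302)**2)) = 1/(sqrt(2500 + 1/91204)) = 1/(sqrt(228010001/91204)) = 1/(sqrt(228010001)/302) = 302*sqrt(228010001)/228010001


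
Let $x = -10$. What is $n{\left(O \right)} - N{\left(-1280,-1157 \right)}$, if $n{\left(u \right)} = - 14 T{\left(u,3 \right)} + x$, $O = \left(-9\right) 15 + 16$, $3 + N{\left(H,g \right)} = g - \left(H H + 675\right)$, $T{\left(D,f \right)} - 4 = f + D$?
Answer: $1641793$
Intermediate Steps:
$T{\left(D,f \right)} = 4 + D + f$ ($T{\left(D,f \right)} = 4 + \left(f + D\right) = 4 + \left(D + f\right) = 4 + D + f$)
$N{\left(H,g \right)} = -678 + g - H^{2}$ ($N{\left(H,g \right)} = -3 - \left(675 - g + H H\right) = -3 - \left(675 + H^{2} - g\right) = -678 + g - H^{2}$)
$O = -119$ ($O = -135 + 16 = -119$)
$n{\left(u \right)} = -108 - 14 u$ ($n{\left(u \right)} = - 14 \left(4 + u + 3\right) - 10 = - 14 \left(7 + u\right) - 10 = \left(-98 - 14 u\right) - 10 = -108 - 14 u$)
$n{\left(O \right)} - N{\left(-1280,-1157 \right)} = \left(-108 - -1666\right) - \left(-678 - 1157 - \left(-1280\right)^{2}\right) = \left(-108 + 1666\right) - \left(-678 - 1157 - 1638400\right) = 1558 - \left(-678 - 1157 - 1638400\right) = 1558 - -1640235 = 1558 + 1640235 = 1641793$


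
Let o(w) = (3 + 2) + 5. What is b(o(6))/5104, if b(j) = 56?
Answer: 7/638 ≈ 0.010972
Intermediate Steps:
o(w) = 10 (o(w) = 5 + 5 = 10)
b(o(6))/5104 = 56/5104 = 56*(1/5104) = 7/638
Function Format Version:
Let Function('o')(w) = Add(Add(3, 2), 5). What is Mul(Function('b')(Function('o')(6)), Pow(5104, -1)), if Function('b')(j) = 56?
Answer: Rational(7, 638) ≈ 0.010972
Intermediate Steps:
Function('o')(w) = 10 (Function('o')(w) = Add(5, 5) = 10)
Mul(Function('b')(Function('o')(6)), Pow(5104, -1)) = Mul(56, Pow(5104, -1)) = Mul(56, Rational(1, 5104)) = Rational(7, 638)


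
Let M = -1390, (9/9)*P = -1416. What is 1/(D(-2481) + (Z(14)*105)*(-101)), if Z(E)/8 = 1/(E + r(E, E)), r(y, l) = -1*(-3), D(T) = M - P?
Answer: -17/84398 ≈ -0.00020143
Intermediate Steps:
P = -1416
D(T) = 26 (D(T) = -1390 - 1*(-1416) = -1390 + 1416 = 26)
r(y, l) = 3
Z(E) = 8/(3 + E) (Z(E) = 8/(E + 3) = 8/(3 + E))
1/(D(-2481) + (Z(14)*105)*(-101)) = 1/(26 + ((8/(3 + 14))*105)*(-101)) = 1/(26 + ((8/17)*105)*(-101)) = 1/(26 + (840/17)*(-101)) = 1/(26 - 84840/17) = 1/(-84398/17) = -17/84398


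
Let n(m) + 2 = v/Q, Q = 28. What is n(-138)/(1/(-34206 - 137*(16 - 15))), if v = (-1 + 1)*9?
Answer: 68686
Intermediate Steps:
v = 0 (v = 0*9 = 0)
n(m) = -2 (n(m) = -2 + 0/28 = -2 + 0*(1/28) = -2 + 0 = -2)
n(-138)/(1/(-34206 - 137*(16 - 15))) = -(-68412 - 274*(16 - 15)) = -2/(1/(-34206 - 137*1)) = -2/(1/(-34206 - 137)) = -2/(1/(-34343)) = -2/(-1/34343) = -2*(-34343) = 68686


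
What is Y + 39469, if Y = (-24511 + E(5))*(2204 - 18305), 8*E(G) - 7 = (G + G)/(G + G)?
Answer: 394674979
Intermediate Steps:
E(G) = 1 (E(G) = 7/8 + ((G + G)/(G + G))/8 = 7/8 + ((2*G)/((2*G)))/8 = 7/8 + ((2*G)*(1/(2*G)))/8 = 7/8 + (⅛)*1 = 7/8 + ⅛ = 1)
Y = 394635510 (Y = (-24511 + 1)*(2204 - 18305) = -24510*(-16101) = 394635510)
Y + 39469 = 394635510 + 39469 = 394674979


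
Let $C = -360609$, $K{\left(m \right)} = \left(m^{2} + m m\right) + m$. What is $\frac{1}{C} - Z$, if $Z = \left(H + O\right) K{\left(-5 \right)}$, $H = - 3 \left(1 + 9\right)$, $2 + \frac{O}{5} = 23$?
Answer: $- \frac{1217055376}{360609} \approx -3375.0$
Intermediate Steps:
$K{\left(m \right)} = m + 2 m^{2}$ ($K{\left(m \right)} = \left(m^{2} + m^{2}\right) + m = 2 m^{2} + m = m + 2 m^{2}$)
$O = 105$ ($O = -10 + 5 \cdot 23 = -10 + 115 = 105$)
$H = -30$ ($H = \left(-3\right) 10 = -30$)
$Z = 3375$ ($Z = \left(-30 + 105\right) \left(- 5 \left(1 + 2 \left(-5\right)\right)\right) = 75 \left(- 5 \left(1 - 10\right)\right) = 75 \left(\left(-5\right) \left(-9\right)\right) = 75 \cdot 45 = 3375$)
$\frac{1}{C} - Z = \frac{1}{-360609} - 3375 = - \frac{1}{360609} - 3375 = - \frac{1217055376}{360609}$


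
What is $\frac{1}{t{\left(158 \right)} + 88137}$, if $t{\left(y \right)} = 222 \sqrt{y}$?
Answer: $\frac{9793}{862260433} - \frac{74 \sqrt{158}}{2586781299} \approx 1.0998 \cdot 10^{-5}$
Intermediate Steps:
$\frac{1}{t{\left(158 \right)} + 88137} = \frac{1}{222 \sqrt{158} + 88137} = \frac{1}{88137 + 222 \sqrt{158}}$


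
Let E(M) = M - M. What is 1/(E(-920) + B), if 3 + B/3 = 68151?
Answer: 1/204444 ≈ 4.8913e-6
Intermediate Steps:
B = 204444 (B = -9 + 3*68151 = -9 + 204453 = 204444)
E(M) = 0
1/(E(-920) + B) = 1/(0 + 204444) = 1/204444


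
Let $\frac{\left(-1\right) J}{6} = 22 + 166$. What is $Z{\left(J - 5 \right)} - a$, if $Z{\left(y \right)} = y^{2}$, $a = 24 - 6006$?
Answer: $1289671$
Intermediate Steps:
$a = -5982$ ($a = 24 - 6006 = -5982$)
$J = -1128$ ($J = - 6 \left(22 + 166\right) = \left(-6\right) 188 = -1128$)
$Z{\left(J - 5 \right)} - a = \left(-1128 - 5\right)^{2} - -5982 = \left(-1133\right)^{2} + 5982 = 1283689 + 5982 = 1289671$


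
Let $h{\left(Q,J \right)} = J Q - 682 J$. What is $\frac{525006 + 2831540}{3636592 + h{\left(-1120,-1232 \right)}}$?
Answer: $\frac{1678273}{2928328} \approx 0.57312$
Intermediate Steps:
$h{\left(Q,J \right)} = - 682 J + J Q$
$\frac{525006 + 2831540}{3636592 + h{\left(-1120,-1232 \right)}} = \frac{525006 + 2831540}{3636592 - 1232 \left(-682 - 1120\right)} = \frac{3356546}{3636592 - -2220064} = \frac{3356546}{3636592 + 2220064} = \frac{3356546}{5856656} = 3356546 \cdot \frac{1}{5856656} = \frac{1678273}{2928328}$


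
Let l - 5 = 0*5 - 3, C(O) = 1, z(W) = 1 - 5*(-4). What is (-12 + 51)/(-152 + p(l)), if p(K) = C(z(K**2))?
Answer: -39/151 ≈ -0.25828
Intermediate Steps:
z(W) = 21 (z(W) = 1 + 20 = 21)
l = 2 (l = 5 + (0*5 - 3) = 5 + (0 - 3) = 5 - 3 = 2)
p(K) = 1
(-12 + 51)/(-152 + p(l)) = (-12 + 51)/(-152 + 1) = 39/(-151) = 39*(-1/151) = -39/151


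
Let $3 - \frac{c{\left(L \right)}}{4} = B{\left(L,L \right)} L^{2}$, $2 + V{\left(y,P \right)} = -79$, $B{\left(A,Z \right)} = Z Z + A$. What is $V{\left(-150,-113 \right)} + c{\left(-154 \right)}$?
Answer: $-2235185637$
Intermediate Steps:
$B{\left(A,Z \right)} = A + Z^{2}$ ($B{\left(A,Z \right)} = Z^{2} + A = A + Z^{2}$)
$V{\left(y,P \right)} = -81$ ($V{\left(y,P \right)} = -2 - 79 = -81$)
$c{\left(L \right)} = 12 - 4 L^{2} \left(L + L^{2}\right)$ ($c{\left(L \right)} = 12 - 4 \left(L + L^{2}\right) L^{2} = 12 - 4 L^{2} \left(L + L^{2}\right)$)
$V{\left(-150,-113 \right)} + c{\left(-154 \right)} = -81 - \left(-12 - 14609056 + 2249794624\right) = -81 - 2235185556 = -2235185637$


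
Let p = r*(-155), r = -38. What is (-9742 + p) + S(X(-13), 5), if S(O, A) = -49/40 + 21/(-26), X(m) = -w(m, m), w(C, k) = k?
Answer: -2004097/520 ≈ -3854.0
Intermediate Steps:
p = 5890 (p = -38*(-155) = 5890)
X(m) = -m
S(O, A) = -1057/520 (S(O, A) = -49*1/40 + 21*(-1/26) = -49/40 - 21/26 = -1057/520)
(-9742 + p) + S(X(-13), 5) = (-9742 + 5890) - 1057/520 = -3852 - 1057/520 = -2004097/520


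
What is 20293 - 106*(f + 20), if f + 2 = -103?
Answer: 29303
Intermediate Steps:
f = -105 (f = -2 - 103 = -105)
20293 - 106*(f + 20) = 20293 - 106*(-105 + 20) = 20293 - 106*(-85) = 20293 - 1*(-9010) = 20293 + 9010 = 29303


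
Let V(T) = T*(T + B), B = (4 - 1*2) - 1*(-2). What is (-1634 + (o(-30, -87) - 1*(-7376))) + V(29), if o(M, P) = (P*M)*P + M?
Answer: -220401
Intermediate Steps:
B = 4 (B = (4 - 2) + 2 = 2 + 2 = 4)
o(M, P) = M + M*P² (o(M, P) = (M*P)*P + M = M*P² + M = M + M*P²)
V(T) = T*(4 + T) (V(T) = T*(T + 4) = T*(4 + T))
(-1634 + (o(-30, -87) - 1*(-7376))) + V(29) = (-1634 + (-30*(1 + (-87)²) - 1*(-7376))) + 29*(4 + 29) = (-1634 + (-30*(1 + 7569) + 7376)) + 29*33 = (-1634 + (-30*7570 + 7376)) + 957 = (-1634 + (-227100 + 7376)) + 957 = (-1634 - 219724) + 957 = -221358 + 957 = -220401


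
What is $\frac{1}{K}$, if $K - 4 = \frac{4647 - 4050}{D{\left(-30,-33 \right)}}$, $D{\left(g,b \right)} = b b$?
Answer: $\frac{363}{1651} \approx 0.21987$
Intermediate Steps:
$D{\left(g,b \right)} = b^{2}$
$K = \frac{1651}{363}$ ($K = 4 + \frac{4647 - 4050}{\left(-33\right)^{2}} = 4 + \frac{597}{1089} = 4 + 597 \cdot \frac{1}{1089} = 4 + \frac{199}{363} = \frac{1651}{363} \approx 4.5482$)
$\frac{1}{K} = \frac{1}{\frac{1651}{363}} = \frac{363}{1651}$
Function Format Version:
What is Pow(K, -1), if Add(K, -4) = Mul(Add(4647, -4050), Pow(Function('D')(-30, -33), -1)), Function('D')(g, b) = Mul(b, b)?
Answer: Rational(363, 1651) ≈ 0.21987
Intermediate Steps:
Function('D')(g, b) = Pow(b, 2)
K = Rational(1651, 363) (K = Add(4, Mul(Add(4647, -4050), Pow(Pow(-33, 2), -1))) = Add(4, Mul(597, Pow(1089, -1))) = Add(4, Mul(597, Rational(1, 1089))) = Add(4, Rational(199, 363)) = Rational(1651, 363) ≈ 4.5482)
Pow(K, -1) = Pow(Rational(1651, 363), -1) = Rational(363, 1651)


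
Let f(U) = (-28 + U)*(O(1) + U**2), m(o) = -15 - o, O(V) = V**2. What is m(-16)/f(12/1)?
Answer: -1/2320 ≈ -0.00043103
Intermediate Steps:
f(U) = (1 + U**2)*(-28 + U) (f(U) = (-28 + U)*(1**2 + U**2) = (-28 + U)*(1 + U**2) = (1 + U**2)*(-28 + U))
m(-16)/f(12/1) = (-15 - 1*(-16))/(-28 + 12/1 + (12/1)**3 - 28*(12/1)**2) = (-15 + 16)/(-28 + 12*1 + (12*1)**3 - 28*(12*1)**2) = 1/(-28 + 12 + 12**3 - 28*12**2) = 1/(-28 + 12 + 1728 - 28*144) = 1/(-28 + 12 + 1728 - 4032) = 1/(-2320) = 1*(-1/2320) = -1/2320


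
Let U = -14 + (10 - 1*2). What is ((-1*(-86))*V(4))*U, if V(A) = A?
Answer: -2064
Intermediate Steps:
U = -6 (U = -14 + (10 - 2) = -14 + 8 = -6)
((-1*(-86))*V(4))*U = (-1*(-86)*4)*(-6) = (86*4)*(-6) = 344*(-6) = -2064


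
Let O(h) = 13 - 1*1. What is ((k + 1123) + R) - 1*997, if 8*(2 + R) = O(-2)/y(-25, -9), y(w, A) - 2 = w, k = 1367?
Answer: 68583/46 ≈ 1490.9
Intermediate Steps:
y(w, A) = 2 + w
O(h) = 12 (O(h) = 13 - 1 = 12)
R = -95/46 (R = -2 + (12/(2 - 25))/8 = -2 + (12/(-23))/8 = -2 + (12*(-1/23))/8 = -2 + (⅛)*(-12/23) = -2 - 3/46 = -95/46 ≈ -2.0652)
((k + 1123) + R) - 1*997 = ((1367 + 1123) - 95/46) - 1*997 = (2490 - 95/46) - 997 = 114445/46 - 997 = 68583/46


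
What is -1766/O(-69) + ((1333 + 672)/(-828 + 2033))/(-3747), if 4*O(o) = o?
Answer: 2126318353/20769621 ≈ 102.38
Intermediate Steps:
O(o) = o/4
-1766/O(-69) + ((1333 + 672)/(-828 + 2033))/(-3747) = -1766/((1/4)*(-69)) + ((1333 + 672)/(-828 + 2033))/(-3747) = -1766/(-69/4) + (2005/1205)*(-1/3747) = -1766*(-4/69) + (2005*(1/1205))*(-1/3747) = 7064/69 + (401/241)*(-1/3747) = 7064/69 - 401/903027 = 2126318353/20769621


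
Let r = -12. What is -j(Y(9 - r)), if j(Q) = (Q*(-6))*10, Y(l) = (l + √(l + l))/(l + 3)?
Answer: 105/2 + 5*√42/2 ≈ 68.702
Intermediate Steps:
Y(l) = (l + √2*√l)/(3 + l) (Y(l) = (l + √(2*l))/(3 + l) = (l + √2*√l)/(3 + l))
j(Q) = -60*Q (j(Q) = -6*Q*10 = -60*Q)
-j(Y(9 - r)) = -(-60)*((9 - 1*(-12)) + √2*√(9 - 1*(-12)))/(3 + (9 - 1*(-12))) = -(-60)*((9 + 12) + √2*√(9 + 12))/(3 + (9 + 12)) = -(-60)*(21 + √2*√21)/(3 + 21) = -(-60)*(21 + √42)/24 = -(-60)*(7/8 + √42/24) = -(-105/2 - 5*√42/2) = 105/2 + 5*√42/2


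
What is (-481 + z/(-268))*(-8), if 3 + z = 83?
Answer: 257976/67 ≈ 3850.4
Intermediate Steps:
z = 80 (z = -3 + 83 = 80)
(-481 + z/(-268))*(-8) = (-481 + 80/(-268))*(-8) = (-481 + 80*(-1/268))*(-8) = (-481 - 20/67)*(-8) = -32247/67*(-8) = 257976/67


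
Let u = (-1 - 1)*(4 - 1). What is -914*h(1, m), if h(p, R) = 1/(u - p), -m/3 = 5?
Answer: 914/7 ≈ 130.57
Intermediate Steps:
u = -6 (u = -2*3 = -6)
m = -15 (m = -3*5 = -15)
h(p, R) = 1/(-6 - p)
-914*h(1, m) = -(-914)/(6 + 1) = -(-914)/7 = -914*(-⅐) = 914/7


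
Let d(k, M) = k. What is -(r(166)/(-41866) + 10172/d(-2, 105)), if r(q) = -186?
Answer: 106465145/20933 ≈ 5086.0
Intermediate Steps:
-(r(166)/(-41866) + 10172/d(-2, 105)) = -(-186/(-41866) + 10172/(-2)) = -(-186*(-1/41866) + 10172*(-½)) = -(93/20933 - 5086) = -1*(-106465145/20933) = 106465145/20933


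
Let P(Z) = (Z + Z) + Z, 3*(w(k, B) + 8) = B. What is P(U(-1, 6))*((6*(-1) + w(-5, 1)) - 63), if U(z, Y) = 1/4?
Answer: -115/2 ≈ -57.500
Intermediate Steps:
w(k, B) = -8 + B/3
U(z, Y) = 1/4
P(Z) = 3*Z (P(Z) = 2*Z + Z = 3*Z)
P(U(-1, 6))*((6*(-1) + w(-5, 1)) - 63) = (3*(1/4))*((6*(-1) + (-8 + (1/3)*1)) - 63) = 3*((-6 + (-8 + 1/3)) - 63)/4 = 3*((-6 - 23/3) - 63)/4 = 3*(-41/3 - 63)/4 = (3/4)*(-230/3) = -115/2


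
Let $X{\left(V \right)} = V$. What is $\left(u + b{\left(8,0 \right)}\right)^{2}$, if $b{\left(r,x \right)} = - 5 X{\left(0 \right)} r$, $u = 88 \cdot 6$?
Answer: $278784$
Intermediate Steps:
$u = 528$
$b{\left(r,x \right)} = 0$ ($b{\left(r,x \right)} = \left(-5\right) 0 r = 0 r = 0$)
$\left(u + b{\left(8,0 \right)}\right)^{2} = \left(528 + 0\right)^{2} = 528^{2} = 278784$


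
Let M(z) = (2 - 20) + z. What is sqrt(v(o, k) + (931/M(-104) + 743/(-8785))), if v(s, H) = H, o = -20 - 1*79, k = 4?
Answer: 3*I*sqrt(474246435530)/1071770 ≈ 1.9276*I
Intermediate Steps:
M(z) = -18 + z
o = -99 (o = -20 - 79 = -99)
sqrt(v(o, k) + (931/M(-104) + 743/(-8785))) = sqrt(4 + (931/(-18 - 104) + 743/(-8785))) = sqrt(4 + (931/(-122) + 743*(-1/8785))) = sqrt(4 + (931*(-1/122) - 743/8785)) = sqrt(4 + (-931/122 - 743/8785)) = sqrt(4 - 8269481/1071770) = sqrt(-3982401/1071770) = 3*I*sqrt(474246435530)/1071770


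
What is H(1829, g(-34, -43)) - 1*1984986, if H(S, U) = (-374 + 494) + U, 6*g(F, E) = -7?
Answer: -11909203/6 ≈ -1.9849e+6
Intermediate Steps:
g(F, E) = -7/6 (g(F, E) = (⅙)*(-7) = -7/6)
H(S, U) = 120 + U
H(1829, g(-34, -43)) - 1*1984986 = (120 - 7/6) - 1*1984986 = 713/6 - 1984986 = -11909203/6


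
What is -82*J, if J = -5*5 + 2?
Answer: 1886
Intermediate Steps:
J = -23 (J = -25 + 2 = -23)
-82*J = -82*(-23) = 1886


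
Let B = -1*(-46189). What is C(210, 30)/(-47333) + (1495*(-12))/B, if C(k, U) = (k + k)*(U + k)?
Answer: -38496540/15288559 ≈ -2.5180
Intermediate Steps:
C(k, U) = 2*k*(U + k) (C(k, U) = (2*k)*(U + k) = 2*k*(U + k))
B = 46189
C(210, 30)/(-47333) + (1495*(-12))/B = (2*210*(30 + 210))/(-47333) + (1495*(-12))/46189 = (2*210*240)*(-1/47333) - 17940*1/46189 = 100800*(-1/47333) - 1380/3553 = -100800/47333 - 1380/3553 = -38496540/15288559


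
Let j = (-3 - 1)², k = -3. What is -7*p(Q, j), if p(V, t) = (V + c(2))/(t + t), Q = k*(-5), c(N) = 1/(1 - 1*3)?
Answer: -203/64 ≈ -3.1719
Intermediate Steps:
c(N) = -½ (c(N) = 1/(1 - 3) = 1/(-2) = -½)
Q = 15 (Q = -3*(-5) = 15)
j = 16 (j = (-4)² = 16)
p(V, t) = (-½ + V)/(2*t) (p(V, t) = (V - ½)/(t + t) = (-½ + V)/((2*t)) = (-½ + V)*(1/(2*t)) = (-½ + V)/(2*t))
-7*p(Q, j) = -7*(-1 + 2*15)/(4*16) = -7*(-1 + 30)/(4*16) = -7*29/(4*16) = -7*29/64 = -203/64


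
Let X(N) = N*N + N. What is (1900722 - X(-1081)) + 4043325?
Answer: 4776567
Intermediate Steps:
X(N) = N + N² (X(N) = N² + N = N + N²)
(1900722 - X(-1081)) + 4043325 = (1900722 - (-1081)*(1 - 1081)) + 4043325 = (1900722 - (-1081)*(-1080)) + 4043325 = (1900722 - 1*1167480) + 4043325 = (1900722 - 1167480) + 4043325 = 733242 + 4043325 = 4776567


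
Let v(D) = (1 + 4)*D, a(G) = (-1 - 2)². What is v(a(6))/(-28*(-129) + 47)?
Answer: 45/3659 ≈ 0.012298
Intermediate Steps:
a(G) = 9 (a(G) = (-3)² = 9)
v(D) = 5*D
v(a(6))/(-28*(-129) + 47) = (5*9)/(-28*(-129) + 47) = 45/(3612 + 47) = 45/3659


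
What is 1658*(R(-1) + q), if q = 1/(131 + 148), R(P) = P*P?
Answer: 464240/279 ≈ 1663.9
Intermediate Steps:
R(P) = P²
q = 1/279 ≈ 0.0035842
1658*(R(-1) + q) = 1658*((-1)² + 1/279) = 1658*(1 + 1/279) = 1658*(280/279) = 464240/279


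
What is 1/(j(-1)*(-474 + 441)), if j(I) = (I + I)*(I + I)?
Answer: -1/132 ≈ -0.0075758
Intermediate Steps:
j(I) = 4*I² (j(I) = (2*I)*(2*I) = 4*I²)
1/(j(-1)*(-474 + 441)) = 1/((4*(-1)²)*(-474 + 441)) = 1/((4*1)*(-33)) = 1/(4*(-33)) = 1/(-132) = -1/132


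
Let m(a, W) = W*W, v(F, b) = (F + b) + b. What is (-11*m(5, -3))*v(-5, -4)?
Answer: 1287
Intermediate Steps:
v(F, b) = F + 2*b
m(a, W) = W**2
(-11*m(5, -3))*v(-5, -4) = (-11*(-3)**2)*(-5 + 2*(-4)) = (-11*9)*(-5 - 8) = -99*(-13) = 1287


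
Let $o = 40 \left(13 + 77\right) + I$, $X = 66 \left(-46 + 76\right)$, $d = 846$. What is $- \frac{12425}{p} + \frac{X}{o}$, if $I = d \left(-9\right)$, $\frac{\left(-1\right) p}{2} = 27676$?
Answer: $- \frac{3317945}{12343496} \approx -0.2688$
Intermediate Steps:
$p = -55352$ ($p = \left(-2\right) 27676 = -55352$)
$X = 1980$ ($X = 66 \cdot 30 = 1980$)
$I = -7614$ ($I = 846 \left(-9\right) = -7614$)
$o = -4014$ ($o = 40 \left(13 + 77\right) - 7614 = 40 \cdot 90 - 7614 = 3600 - 7614 = -4014$)
$- \frac{12425}{p} + \frac{X}{o} = - \frac{12425}{-55352} + \frac{1980}{-4014} = \left(-12425\right) \left(- \frac{1}{55352}\right) + 1980 \left(- \frac{1}{4014}\right) = \frac{12425}{55352} - \frac{110}{223} = - \frac{3317945}{12343496}$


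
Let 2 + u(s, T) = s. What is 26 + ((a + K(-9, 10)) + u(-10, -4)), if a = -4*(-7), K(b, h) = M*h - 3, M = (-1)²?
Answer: 49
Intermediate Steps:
u(s, T) = -2 + s
M = 1
K(b, h) = -3 + h (K(b, h) = 1*h - 3 = h - 3 = -3 + h)
a = 28
26 + ((a + K(-9, 10)) + u(-10, -4)) = 26 + ((28 + (-3 + 10)) + (-2 - 10)) = 26 + ((28 + 7) - 12) = 26 + (35 - 12) = 26 + 23 = 49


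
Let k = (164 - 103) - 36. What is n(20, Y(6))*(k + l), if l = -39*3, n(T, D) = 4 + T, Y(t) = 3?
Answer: -2208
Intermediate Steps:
l = -117
k = 25 (k = 61 - 36 = 25)
n(20, Y(6))*(k + l) = (4 + 20)*(25 - 117) = 24*(-92) = -2208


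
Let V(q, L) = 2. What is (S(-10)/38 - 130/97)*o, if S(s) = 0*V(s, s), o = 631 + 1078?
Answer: -222170/97 ≈ -2290.4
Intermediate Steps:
o = 1709
S(s) = 0 (S(s) = 0*2 = 0)
(S(-10)/38 - 130/97)*o = (0/38 - 130/97)*1709 = (0*(1/38) - 130*1/97)*1709 = (0 - 130/97)*1709 = -130/97*1709 = -222170/97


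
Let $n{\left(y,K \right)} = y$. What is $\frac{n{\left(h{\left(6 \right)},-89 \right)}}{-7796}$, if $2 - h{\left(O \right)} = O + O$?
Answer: $\frac{5}{3898} \approx 0.0012827$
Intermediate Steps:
$h{\left(O \right)} = 2 - 2 O$ ($h{\left(O \right)} = 2 - \left(O + O\right) = 2 - 2 O$)
$\frac{n{\left(h{\left(6 \right)},-89 \right)}}{-7796} = \frac{2 - 12}{-7796} = \left(2 - 12\right) \left(- \frac{1}{7796}\right) = \left(-10\right) \left(- \frac{1}{7796}\right) = \frac{5}{3898}$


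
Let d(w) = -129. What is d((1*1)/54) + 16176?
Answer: 16047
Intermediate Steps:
d((1*1)/54) + 16176 = -129 + 16176 = 16047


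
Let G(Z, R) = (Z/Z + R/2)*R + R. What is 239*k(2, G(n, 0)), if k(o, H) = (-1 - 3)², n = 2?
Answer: 3824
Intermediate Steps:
G(Z, R) = R + R*(1 + R/2) (G(Z, R) = (1 + R*(½))*R + R = (1 + R/2)*R + R = R*(1 + R/2) + R = R + R*(1 + R/2))
k(o, H) = 16 (k(o, H) = (-4)² = 16)
239*k(2, G(n, 0)) = 239*16 = 3824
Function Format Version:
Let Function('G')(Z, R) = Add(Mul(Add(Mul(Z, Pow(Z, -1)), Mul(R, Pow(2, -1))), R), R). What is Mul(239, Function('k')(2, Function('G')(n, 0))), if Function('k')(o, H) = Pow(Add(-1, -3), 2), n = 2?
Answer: 3824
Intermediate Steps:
Function('G')(Z, R) = Add(R, Mul(R, Add(1, Mul(Rational(1, 2), R)))) (Function('G')(Z, R) = Add(Mul(Add(1, Mul(R, Rational(1, 2))), R), R) = Add(Mul(Add(1, Mul(Rational(1, 2), R)), R), R) = Add(Mul(R, Add(1, Mul(Rational(1, 2), R))), R) = Add(R, Mul(R, Add(1, Mul(Rational(1, 2), R)))))
Function('k')(o, H) = 16 (Function('k')(o, H) = Pow(-4, 2) = 16)
Mul(239, Function('k')(2, Function('G')(n, 0))) = Mul(239, 16) = 3824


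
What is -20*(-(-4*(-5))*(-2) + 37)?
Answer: -1540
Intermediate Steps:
-20*(-(-4*(-5))*(-2) + 37) = -20*(-20*(-2) + 37) = -20*(-1*(-40) + 37) = -20*(40 + 37) = -20*77 = -1540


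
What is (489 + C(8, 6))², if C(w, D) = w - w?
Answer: 239121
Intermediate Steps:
C(w, D) = 0
(489 + C(8, 6))² = (489 + 0)² = 489² = 239121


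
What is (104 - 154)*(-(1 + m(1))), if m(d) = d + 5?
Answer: 350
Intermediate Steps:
m(d) = 5 + d
(104 - 154)*(-(1 + m(1))) = (104 - 154)*(-(1 + (5 + 1))) = -(-50)*(1 + 6) = -(-50)*7 = -50*(-7) = 350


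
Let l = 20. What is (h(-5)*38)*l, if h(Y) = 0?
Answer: 0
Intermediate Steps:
(h(-5)*38)*l = (0*38)*20 = 0*20 = 0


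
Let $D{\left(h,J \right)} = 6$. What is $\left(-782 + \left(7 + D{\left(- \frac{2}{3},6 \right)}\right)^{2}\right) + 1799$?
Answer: $1186$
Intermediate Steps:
$\left(-782 + \left(7 + D{\left(- \frac{2}{3},6 \right)}\right)^{2}\right) + 1799 = \left(-782 + \left(7 + 6\right)^{2}\right) + 1799 = \left(-782 + 13^{2}\right) + 1799 = \left(-782 + 169\right) + 1799 = -613 + 1799 = 1186$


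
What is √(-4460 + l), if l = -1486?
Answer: I*√5946 ≈ 77.11*I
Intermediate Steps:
√(-4460 + l) = √(-4460 - 1486) = √(-5946) = I*√5946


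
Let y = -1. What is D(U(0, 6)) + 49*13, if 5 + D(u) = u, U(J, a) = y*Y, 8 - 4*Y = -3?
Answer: 2517/4 ≈ 629.25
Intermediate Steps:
Y = 11/4 (Y = 2 - ¼*(-3) = 2 + ¾ = 11/4 ≈ 2.7500)
U(J, a) = -11/4 (U(J, a) = -1*11/4 = -11/4)
D(u) = -5 + u
D(U(0, 6)) + 49*13 = (-5 - 11/4) + 49*13 = -31/4 + 637 = 2517/4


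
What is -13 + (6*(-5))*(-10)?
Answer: 287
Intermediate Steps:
-13 + (6*(-5))*(-10) = -13 - 30*(-10) = -13 + 300 = 287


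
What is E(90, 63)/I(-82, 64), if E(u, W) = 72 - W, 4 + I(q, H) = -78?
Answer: -9/82 ≈ -0.10976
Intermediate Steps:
I(q, H) = -82 (I(q, H) = -4 - 78 = -82)
E(90, 63)/I(-82, 64) = (72 - 1*63)/(-82) = (72 - 63)*(-1/82) = 9*(-1/82) = -9/82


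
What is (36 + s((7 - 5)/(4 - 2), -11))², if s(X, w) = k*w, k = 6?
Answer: 900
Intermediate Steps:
s(X, w) = 6*w
(36 + s((7 - 5)/(4 - 2), -11))² = (36 + 6*(-11))² = (36 - 66)² = (-30)² = 900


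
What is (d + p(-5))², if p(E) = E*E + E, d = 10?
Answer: 900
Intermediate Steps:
p(E) = E + E² (p(E) = E² + E = E + E²)
(d + p(-5))² = (10 - 5*(1 - 5))² = (10 - 5*(-4))² = (10 + 20)² = 30² = 900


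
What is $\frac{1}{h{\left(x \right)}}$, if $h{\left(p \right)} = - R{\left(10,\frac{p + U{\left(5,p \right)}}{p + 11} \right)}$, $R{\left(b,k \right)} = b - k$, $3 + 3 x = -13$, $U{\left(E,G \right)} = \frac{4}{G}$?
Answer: $- \frac{68}{753} \approx -0.090305$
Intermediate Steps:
$x = - \frac{16}{3}$ ($x = -1 + \frac{1}{3} \left(-13\right) = -1 - \frac{13}{3} = - \frac{16}{3} \approx -5.3333$)
$h{\left(p \right)} = -10 + \frac{p + \frac{4}{p}}{11 + p}$ ($h{\left(p \right)} = - (10 - \frac{p + \frac{4}{p}}{p + 11}) = - (10 - \frac{p + \frac{4}{p}}{11 + p}) = -10 + \frac{p + \frac{4}{p}}{11 + p}$)
$\frac{1}{h{\left(x \right)}} = \frac{1}{\frac{1}{- \frac{16}{3}} \frac{1}{11 - \frac{16}{3}} \left(4 - - \frac{1760}{3} - 9 \left(- \frac{16}{3}\right)^{2}\right)} = \frac{1}{\left(- \frac{3}{16}\right) \frac{1}{\frac{17}{3}} \left(4 + \frac{1760}{3} - 256\right)} = \frac{1}{\left(- \frac{3}{16}\right) \frac{3}{17} \left(4 + \frac{1760}{3} - 256\right)} = \frac{1}{\left(- \frac{3}{16}\right) \frac{3}{17} \cdot \frac{1004}{3}} = \frac{1}{- \frac{753}{68}} = - \frac{68}{753}$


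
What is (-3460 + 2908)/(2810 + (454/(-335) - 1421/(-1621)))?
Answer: -299755320/1525668451 ≈ -0.19647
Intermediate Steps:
(-3460 + 2908)/(2810 + (454/(-335) - 1421/(-1621))) = -552/(2810 + (454*(-1/335) - 1421*(-1/1621))) = -552/(2810 + (-454/335 + 1421/1621)) = -552/(2810 - 259899/543035) = -552/1525668451/543035 = -552*543035/1525668451 = -299755320/1525668451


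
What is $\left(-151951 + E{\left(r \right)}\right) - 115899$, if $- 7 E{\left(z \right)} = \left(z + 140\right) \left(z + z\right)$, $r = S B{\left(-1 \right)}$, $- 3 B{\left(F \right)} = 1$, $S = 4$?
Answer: $- \frac{16871222}{63} \approx -2.678 \cdot 10^{5}$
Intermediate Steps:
$B{\left(F \right)} = - \frac{1}{3}$ ($B{\left(F \right)} = \left(- \frac{1}{3}\right) 1 = - \frac{1}{3}$)
$r = - \frac{4}{3}$ ($r = 4 \left(- \frac{1}{3}\right) = - \frac{4}{3} \approx -1.3333$)
$E{\left(z \right)} = - \frac{2 z \left(140 + z\right)}{7}$ ($E{\left(z \right)} = - \frac{\left(z + 140\right) \left(z + z\right)}{7} = - \frac{\left(140 + z\right) 2 z}{7} = - \frac{2 z \left(140 + z\right)}{7}$)
$\left(-151951 + E{\left(r \right)}\right) - 115899 = \left(-151951 - - \frac{8 \left(140 - \frac{4}{3}\right)}{21}\right) - 115899 = \left(-151951 - \left(- \frac{8}{21}\right) \frac{416}{3}\right) - 115899 = \left(-151951 + \frac{3328}{63}\right) - 115899 = - \frac{9569585}{63} - 115899 = - \frac{16871222}{63}$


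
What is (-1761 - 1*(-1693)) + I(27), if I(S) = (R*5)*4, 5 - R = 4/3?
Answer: 16/3 ≈ 5.3333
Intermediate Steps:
R = 11/3 (R = 5 - 4/3 = 11/3 ≈ 3.6667)
I(S) = 220/3 (I(S) = ((11/3)*5)*4 = (55/3)*4 = 220/3)
(-1761 - 1*(-1693)) + I(27) = (-1761 - 1*(-1693)) + 220/3 = (-1761 + 1693) + 220/3 = -68 + 220/3 = 16/3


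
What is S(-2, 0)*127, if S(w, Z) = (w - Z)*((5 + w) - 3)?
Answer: 0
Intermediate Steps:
S(w, Z) = (2 + w)*(w - Z) (S(w, Z) = (w - Z)*(2 + w) = (2 + w)*(w - Z))
S(-2, 0)*127 = ((-2)**2 - 2*0 + 2*(-2) - 1*0*(-2))*127 = (4 + 0 - 4 + 0)*127 = 0*127 = 0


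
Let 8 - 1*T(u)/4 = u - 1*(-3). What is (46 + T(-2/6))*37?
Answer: 7474/3 ≈ 2491.3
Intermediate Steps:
T(u) = 20 - 4*u (T(u) = 32 - 4*(u - 1*(-3)) = 32 - 4*(u + 3) = 32 - 4*(3 + u) = 32 + (-12 - 4*u) = 20 - 4*u)
(46 + T(-2/6))*37 = (46 + (20 - (-8)/6))*37 = (46 + (20 - 4*(-⅓)))*37 = (46 + (20 + 4/3))*37 = (46 + 64/3)*37 = (202/3)*37 = 7474/3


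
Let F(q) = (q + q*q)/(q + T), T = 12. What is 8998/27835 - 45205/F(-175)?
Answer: 1642990565/6780606 ≈ 242.31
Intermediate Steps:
F(q) = (q + q²)/(12 + q) (F(q) = (q + q*q)/(q + 12) = (q + q²)/(12 + q))
8998/27835 - 45205/F(-175) = 8998/27835 - 45205*(-(12 - 175)/(175*(1 - 175))) = 8998*(1/27835) - 45205/((-175*(-174)/(-163))) = 8998/27835 - 45205/((-175*(-1/163)*(-174))) = 8998/27835 - 45205/(-30450/163) = 8998/27835 - 45205*(-163/30450) = 8998/27835 + 1473683/6090 = 1642990565/6780606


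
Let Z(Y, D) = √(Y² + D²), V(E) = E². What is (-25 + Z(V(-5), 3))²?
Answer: (25 - √634)² ≈ 0.032169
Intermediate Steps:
Z(Y, D) = √(D² + Y²)
(-25 + Z(V(-5), 3))² = (-25 + √(3² + ((-5)²)²))² = (-25 + √(9 + 25²))² = (-25 + √(9 + 625))² = (-25 + √634)²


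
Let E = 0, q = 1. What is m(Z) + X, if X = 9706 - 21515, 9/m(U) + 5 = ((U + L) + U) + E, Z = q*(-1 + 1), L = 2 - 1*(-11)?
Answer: -94463/8 ≈ -11808.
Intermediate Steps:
L = 13 (L = 2 + 11 = 13)
Z = 0 (Z = 1*(-1 + 1) = 1*0 = 0)
m(U) = 9/(8 + 2*U) (m(U) = 9/(-5 + (((U + 13) + U) + 0)) = 9/(-5 + (((13 + U) + U) + 0)) = 9/(-5 + ((13 + 2*U) + 0)) = 9/(-5 + (13 + 2*U)) = 9/(8 + 2*U))
X = -11809
m(Z) + X = 9/(2*(4 + 0)) - 11809 = (9/2)/4 - 11809 = (9/2)*(¼) - 11809 = 9/8 - 11809 = -94463/8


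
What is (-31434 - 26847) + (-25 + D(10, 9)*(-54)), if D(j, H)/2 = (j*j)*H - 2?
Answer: -155290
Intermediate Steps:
D(j, H) = -4 + 2*H*j**2 (D(j, H) = 2*((j*j)*H - 2) = 2*(j**2*H - 2) = 2*(H*j**2 - 2) = 2*(-2 + H*j**2) = -4 + 2*H*j**2)
(-31434 - 26847) + (-25 + D(10, 9)*(-54)) = (-31434 - 26847) + (-25 + (-4 + 2*9*10**2)*(-54)) = -58281 + (-25 + (-4 + 2*9*100)*(-54)) = -58281 + (-25 + (-4 + 1800)*(-54)) = -58281 + (-25 + 1796*(-54)) = -58281 + (-25 - 96984) = -58281 - 97009 = -155290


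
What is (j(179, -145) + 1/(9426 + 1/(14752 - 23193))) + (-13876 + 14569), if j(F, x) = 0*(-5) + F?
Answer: 69380570721/79564865 ≈ 872.00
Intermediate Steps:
j(F, x) = F (j(F, x) = 0 + F = F)
(j(179, -145) + 1/(9426 + 1/(14752 - 23193))) + (-13876 + 14569) = (179 + 1/(9426 + 1/(14752 - 23193))) + (-13876 + 14569) = (179 + 1/(9426 + 1/(-8441))) + 693 = (179 + 1/(9426 - 1/8441)) + 693 = (179 + 1/(79564865/8441)) + 693 = (179 + 8441/79564865) + 693 = 14242119276/79564865 + 693 = 69380570721/79564865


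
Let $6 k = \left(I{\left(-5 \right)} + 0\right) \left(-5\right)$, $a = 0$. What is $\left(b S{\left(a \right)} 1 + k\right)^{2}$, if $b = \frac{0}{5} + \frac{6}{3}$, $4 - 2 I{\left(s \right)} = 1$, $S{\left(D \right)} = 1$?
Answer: $\frac{9}{16} \approx 0.5625$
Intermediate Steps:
$I{\left(s \right)} = \frac{3}{2}$ ($I{\left(s \right)} = 2 - \frac{1}{2} = \frac{3}{2}$)
$b = 2$ ($b = 0 \cdot \frac{1}{5} + 6 \cdot \frac{1}{3} = 0 + 2 = 2$)
$k = - \frac{5}{4}$ ($k = \frac{\left(\frac{3}{2} + 0\right) \left(-5\right)}{6} = \frac{\frac{3}{2} \left(-5\right)}{6} = \frac{1}{6} \left(- \frac{15}{2}\right) = - \frac{5}{4} \approx -1.25$)
$\left(b S{\left(a \right)} 1 + k\right)^{2} = \left(2 \cdot 1 \cdot 1 - \frac{5}{4}\right)^{2} = \left(2 \cdot 1 - \frac{5}{4}\right)^{2} = \left(2 - \frac{5}{4}\right)^{2} = \left(\frac{3}{4}\right)^{2} = \frac{9}{16}$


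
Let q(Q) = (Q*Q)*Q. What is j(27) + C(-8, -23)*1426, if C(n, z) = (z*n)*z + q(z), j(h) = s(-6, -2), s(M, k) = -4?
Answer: -23384978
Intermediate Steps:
q(Q) = Q**3 (q(Q) = Q**2*Q = Q**3)
j(h) = -4
C(n, z) = z**3 + n*z**2 (C(n, z) = (z*n)*z + z**3 = (n*z)*z + z**3 = n*z**2 + z**3 = z**3 + n*z**2)
j(27) + C(-8, -23)*1426 = -4 + ((-23)**2*(-8 - 23))*1426 = -4 + (529*(-31))*1426 = -4 - 16399*1426 = -4 - 23384974 = -23384978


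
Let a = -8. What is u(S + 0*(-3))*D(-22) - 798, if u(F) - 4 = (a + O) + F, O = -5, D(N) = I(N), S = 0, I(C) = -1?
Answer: -789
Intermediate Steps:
D(N) = -1
u(F) = -9 + F (u(F) = 4 + ((-8 - 5) + F) = 4 + (-13 + F) = -9 + F)
u(S + 0*(-3))*D(-22) - 798 = (-9 + (0 + 0*(-3)))*(-1) - 798 = (-9 + (0 + 0))*(-1) - 798 = (-9 + 0)*(-1) - 798 = -9*(-1) - 798 = 9 - 798 = -789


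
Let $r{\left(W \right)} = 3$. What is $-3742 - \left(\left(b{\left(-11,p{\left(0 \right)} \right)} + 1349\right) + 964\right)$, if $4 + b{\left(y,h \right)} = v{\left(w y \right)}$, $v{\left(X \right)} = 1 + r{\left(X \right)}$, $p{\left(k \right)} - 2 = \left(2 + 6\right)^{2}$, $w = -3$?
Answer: $-6055$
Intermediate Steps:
$p{\left(k \right)} = 66$ ($p{\left(k \right)} = 2 + \left(2 + 6\right)^{2} = 2 + 8^{2} = 2 + 64 = 66$)
$v{\left(X \right)} = 4$ ($v{\left(X \right)} = 1 + 3 = 4$)
$b{\left(y,h \right)} = 0$ ($b{\left(y,h \right)} = -4 + 4 = 0$)
$-3742 - \left(\left(b{\left(-11,p{\left(0 \right)} \right)} + 1349\right) + 964\right) = -3742 - \left(\left(0 + 1349\right) + 964\right) = -3742 - \left(1349 + 964\right) = -3742 - 2313 = -6055$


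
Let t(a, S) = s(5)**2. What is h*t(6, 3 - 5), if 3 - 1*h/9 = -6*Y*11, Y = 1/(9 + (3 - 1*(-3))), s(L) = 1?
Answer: 333/5 ≈ 66.600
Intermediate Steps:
t(a, S) = 1 (t(a, S) = 1**2 = 1)
Y = 1/15 (Y = 1/(9 + (3 + 3)) = 1/(9 + 6) = 1/15 ≈ 0.066667)
h = 333/5 (h = 27 - 9*(-6*1/15)*11 = 27 - (-18)*11/5 = 27 - 9*(-22/5) = 27 + 198/5 = 333/5 ≈ 66.600)
h*t(6, 3 - 5) = (333/5)*1 = 333/5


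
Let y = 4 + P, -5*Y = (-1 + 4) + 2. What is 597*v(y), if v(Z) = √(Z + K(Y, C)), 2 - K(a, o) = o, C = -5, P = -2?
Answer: 1791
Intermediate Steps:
Y = -1 (Y = -((-1 + 4) + 2)/5 = -(3 + 2)/5 = -⅕*5 = -1)
K(a, o) = 2 - o
y = 2 (y = 4 - 2 = 2)
v(Z) = √(7 + Z) (v(Z) = √(Z + (2 - 1*(-5))) = √(Z + (2 + 5)) = √(Z + 7) = √(7 + Z))
597*v(y) = 597*√(7 + 2) = 597*√9 = 597*3 = 1791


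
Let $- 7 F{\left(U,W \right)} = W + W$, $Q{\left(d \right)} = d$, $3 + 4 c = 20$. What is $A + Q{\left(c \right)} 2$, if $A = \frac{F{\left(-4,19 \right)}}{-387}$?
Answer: $\frac{46129}{5418} \approx 8.514$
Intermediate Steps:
$c = \frac{17}{4}$ ($c = - \frac{3}{4} + \frac{1}{4} \cdot 20 = - \frac{3}{4} + 5 = \frac{17}{4} \approx 4.25$)
$F{\left(U,W \right)} = - \frac{2 W}{7}$ ($F{\left(U,W \right)} = - \frac{W + W}{7} = - \frac{2 W}{7}$)
$A = \frac{38}{2709}$ ($A = \frac{\left(- \frac{2}{7}\right) 19}{-387} = \left(- \frac{38}{7}\right) \left(- \frac{1}{387}\right) = \frac{38}{2709} \approx 0.014027$)
$A + Q{\left(c \right)} 2 = \frac{38}{2709} + \frac{17}{4} \cdot 2 = \frac{38}{2709} + \frac{17}{2} = \frac{46129}{5418}$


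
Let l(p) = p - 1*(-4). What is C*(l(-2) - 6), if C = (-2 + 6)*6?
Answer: -96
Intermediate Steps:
l(p) = 4 + p (l(p) = p + 4 = 4 + p)
C = 24 (C = 4*6 = 24)
C*(l(-2) - 6) = 24*((4 - 2) - 6) = 24*(2 - 6) = 24*(-4) = -96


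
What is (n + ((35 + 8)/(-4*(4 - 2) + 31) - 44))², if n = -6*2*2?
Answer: 2313441/529 ≈ 4373.2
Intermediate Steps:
n = -24 (n = -12*2 = -24)
(n + ((35 + 8)/(-4*(4 - 2) + 31) - 44))² = (-24 + ((35 + 8)/(-4*(4 - 2) + 31) - 44))² = (-24 + (43/(-4*2 + 31) - 44))² = (-24 + (43/(-8 + 31) - 44))² = (-24 + (43/23 - 44))² = (-24 - 969/23)² = (-1521/23)² = 2313441/529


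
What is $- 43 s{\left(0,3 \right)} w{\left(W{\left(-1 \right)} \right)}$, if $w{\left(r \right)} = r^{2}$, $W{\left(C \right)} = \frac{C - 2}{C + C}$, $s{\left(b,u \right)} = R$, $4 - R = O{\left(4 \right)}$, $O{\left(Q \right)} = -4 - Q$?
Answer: $-1161$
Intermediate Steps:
$R = 12$ ($R = 4 - \left(-4 - 4\right) = 4 - -8 = 4 + 8 = 12$)
$s{\left(b,u \right)} = 12$
$W{\left(C \right)} = \frac{-2 + C}{2 C}$
$- 43 s{\left(0,3 \right)} w{\left(W{\left(-1 \right)} \right)} = \left(-43\right) 12 \left(\frac{-2 - 1}{2 \left(-1\right)}\right)^{2} = - 516 \left(\frac{1}{2} \left(-1\right) \left(-3\right)\right)^{2} = - 516 \left(\frac{3}{2}\right)^{2} = \left(-516\right) \frac{9}{4} = -1161$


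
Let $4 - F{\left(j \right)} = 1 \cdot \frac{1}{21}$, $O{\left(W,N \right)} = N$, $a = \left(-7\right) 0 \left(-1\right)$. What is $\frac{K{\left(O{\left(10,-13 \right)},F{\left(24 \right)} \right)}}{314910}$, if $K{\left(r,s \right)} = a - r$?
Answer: $\frac{13}{314910} \approx 4.1282 \cdot 10^{-5}$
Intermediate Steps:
$a = 0$ ($a = 0 \left(-1\right) = 0$)
$F{\left(j \right)} = \frac{83}{21}$ ($F{\left(j \right)} = 4 - 1 \cdot \frac{1}{21} = 4 - \frac{1}{21} = \frac{83}{21}$)
$K{\left(r,s \right)} = - r$ ($K{\left(r,s \right)} = 0 - r = - r$)
$\frac{K{\left(O{\left(10,-13 \right)},F{\left(24 \right)} \right)}}{314910} = \frac{\left(-1\right) \left(-13\right)}{314910} = 13 \cdot \frac{1}{314910} = \frac{13}{314910}$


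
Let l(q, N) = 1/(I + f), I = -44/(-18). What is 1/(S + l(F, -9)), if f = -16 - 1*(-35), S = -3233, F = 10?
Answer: -193/623960 ≈ -0.00030931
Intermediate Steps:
f = 19 (f = -16 + 35 = 19)
I = 22/9 (I = -44*(-1/18) = 22/9 ≈ 2.4444)
l(q, N) = 9/193 (l(q, N) = 1/(22/9 + 19) = 1/(193/9) = 9/193)
1/(S + l(F, -9)) = 1/(-3233 + 9/193) = 1/(-623960/193) = -193/623960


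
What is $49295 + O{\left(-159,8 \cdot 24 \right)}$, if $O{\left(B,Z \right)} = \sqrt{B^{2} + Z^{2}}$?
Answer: $49295 + 3 \sqrt{6905} \approx 49544.0$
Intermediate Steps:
$49295 + O{\left(-159,8 \cdot 24 \right)} = 49295 + \sqrt{\left(-159\right)^{2} + \left(8 \cdot 24\right)^{2}} = 49295 + \sqrt{25281 + 192^{2}} = 49295 + \sqrt{25281 + 36864} = 49295 + \sqrt{62145} = 49295 + 3 \sqrt{6905}$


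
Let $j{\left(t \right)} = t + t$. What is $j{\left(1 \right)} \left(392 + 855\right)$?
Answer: $2494$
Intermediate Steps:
$j{\left(t \right)} = 2 t$
$j{\left(1 \right)} \left(392 + 855\right) = 2 \cdot 1 \left(392 + 855\right) = 2 \cdot 1247 = 2494$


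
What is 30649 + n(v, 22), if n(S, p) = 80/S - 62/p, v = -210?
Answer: 7079180/231 ≈ 30646.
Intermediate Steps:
n(S, p) = -62/p + 80/S
30649 + n(v, 22) = 30649 + (-62/22 + 80/(-210)) = 30649 + (-62*1/22 + 80*(-1/210)) = 30649 + (-31/11 - 8/21) = 30649 - 739/231 = 7079180/231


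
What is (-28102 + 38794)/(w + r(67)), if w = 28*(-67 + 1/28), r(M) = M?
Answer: -2673/452 ≈ -5.9137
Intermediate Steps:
w = -1875 (w = 28*(-67 + 1/28) = 28*(-1875/28) = -1875)
(-28102 + 38794)/(w + r(67)) = (-28102 + 38794)/(-1875 + 67) = 10692/(-1808) = 10692*(-1/1808) = -2673/452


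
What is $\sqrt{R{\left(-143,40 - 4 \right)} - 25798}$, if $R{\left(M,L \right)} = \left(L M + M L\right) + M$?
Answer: $i \sqrt{36237} \approx 190.36 i$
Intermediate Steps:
$R{\left(M,L \right)} = M + 2 L M$ ($R{\left(M,L \right)} = \left(L M + L M\right) + M = 2 L M + M = M + 2 L M$)
$\sqrt{R{\left(-143,40 - 4 \right)} - 25798} = \sqrt{- 143 \left(1 + 2 \left(40 - 4\right)\right) - 25798} = \sqrt{- 143 \left(1 + 2 \cdot 36\right) - 25798} = \sqrt{- 143 \left(1 + 72\right) - 25798} = \sqrt{\left(-143\right) 73 - 25798} = \sqrt{-10439 - 25798} = \sqrt{-36237} = i \sqrt{36237}$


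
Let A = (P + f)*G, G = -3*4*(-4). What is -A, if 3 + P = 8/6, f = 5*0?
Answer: 80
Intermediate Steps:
f = 0
G = 48 (G = -12*(-4) = 48)
P = -5/3 (P = -3 + 8/6 = -3 + 8*(⅙) = -3 + 4/3 = -5/3 ≈ -1.6667)
A = -80 (A = (-5/3 + 0)*48 = -5/3*48 = -80)
-A = -1*(-80) = 80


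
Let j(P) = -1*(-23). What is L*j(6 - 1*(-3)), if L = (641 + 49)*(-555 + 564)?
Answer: 142830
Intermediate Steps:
j(P) = 23
L = 6210 (L = 690*9 = 6210)
L*j(6 - 1*(-3)) = 6210*23 = 142830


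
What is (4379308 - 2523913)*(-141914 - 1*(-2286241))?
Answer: 3978573594165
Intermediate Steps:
(4379308 - 2523913)*(-141914 - 1*(-2286241)) = 1855395*(-141914 + 2286241) = 1855395*2144327 = 3978573594165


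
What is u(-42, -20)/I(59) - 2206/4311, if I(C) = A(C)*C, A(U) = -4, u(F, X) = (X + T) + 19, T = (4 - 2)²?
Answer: -533549/1017396 ≈ -0.52443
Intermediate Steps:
T = 4 (T = 2² = 4)
u(F, X) = 23 + X (u(F, X) = (X + 4) + 19 = (4 + X) + 19 = 23 + X)
I(C) = -4*C
u(-42, -20)/I(59) - 2206/4311 = (23 - 20)/((-4*59)) - 2206/4311 = 3/(-236) - 2206*1/4311 = 3*(-1/236) - 2206/4311 = -3/236 - 2206/4311 = -533549/1017396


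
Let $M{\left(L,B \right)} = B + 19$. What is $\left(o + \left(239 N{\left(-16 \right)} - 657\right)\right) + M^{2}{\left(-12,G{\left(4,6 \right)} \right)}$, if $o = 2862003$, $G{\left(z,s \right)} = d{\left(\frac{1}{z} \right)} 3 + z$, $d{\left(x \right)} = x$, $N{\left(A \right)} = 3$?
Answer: $\frac{45802033}{16} \approx 2.8626 \cdot 10^{6}$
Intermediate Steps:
$G{\left(z,s \right)} = z + \frac{3}{z}$ ($G{\left(z,s \right)} = \frac{1}{z} 3 + z = \frac{3}{z} + z = z + \frac{3}{z}$)
$M{\left(L,B \right)} = 19 + B$
$\left(o + \left(239 N{\left(-16 \right)} - 657\right)\right) + M^{2}{\left(-12,G{\left(4,6 \right)} \right)} = \left(2862003 + \left(239 \cdot 3 - 657\right)\right) + \left(19 + \left(4 + \frac{3}{4}\right)\right)^{2} = \left(2862003 + \left(717 - 657\right)\right) + \left(19 + \left(4 + 3 \cdot \frac{1}{4}\right)\right)^{2} = \left(2862003 + 60\right) + \left(19 + \left(4 + \frac{3}{4}\right)\right)^{2} = 2862063 + \left(19 + \frac{19}{4}\right)^{2} = 2862063 + \left(\frac{95}{4}\right)^{2} = 2862063 + \frac{9025}{16} = \frac{45802033}{16}$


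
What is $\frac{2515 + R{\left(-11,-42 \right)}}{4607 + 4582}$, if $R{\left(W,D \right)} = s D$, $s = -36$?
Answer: $\frac{4027}{9189} \approx 0.43824$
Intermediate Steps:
$R{\left(W,D \right)} = - 36 D$
$\frac{2515 + R{\left(-11,-42 \right)}}{4607 + 4582} = \frac{2515 - -1512}{4607 + 4582} = \frac{2515 + 1512}{9189} = 4027 \cdot \frac{1}{9189} = \frac{4027}{9189}$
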